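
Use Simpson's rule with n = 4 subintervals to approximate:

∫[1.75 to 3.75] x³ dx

f(x) = x³
a = 1.75, b = 3.75, n = 4
h = (b - a)/n = 0.500000

Simpson's rule: (h/3)[f(x₀) + 4f(x₁) + 2f(x₂) + ... + f(xₙ)]

x_0 = 1.7500, f(x_0) = 5.359375, coefficient = 1
x_1 = 2.2500, f(x_1) = 11.390625, coefficient = 4
x_2 = 2.7500, f(x_2) = 20.796875, coefficient = 2
x_3 = 3.2500, f(x_3) = 34.328125, coefficient = 4
x_4 = 3.7500, f(x_4) = 52.734375, coefficient = 1

I ≈ (0.500000/3) × 282.562500 = 47.093750
Exact value: 47.093750
Error: 0.000000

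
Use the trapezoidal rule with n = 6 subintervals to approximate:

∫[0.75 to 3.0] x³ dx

f(x) = x³
a = 0.75, b = 3.0, n = 6
h = (b - a)/n = 0.375000

Trapezoidal rule: (h/2)[f(x₀) + 2f(x₁) + 2f(x₂) + ... + f(xₙ)]

x_0 = 0.7500, f(x_0) = 0.421875, coefficient = 1
x_1 = 1.1250, f(x_1) = 1.423828, coefficient = 2
x_2 = 1.5000, f(x_2) = 3.375000, coefficient = 2
x_3 = 1.8750, f(x_3) = 6.591797, coefficient = 2
x_4 = 2.2500, f(x_4) = 11.390625, coefficient = 2
x_5 = 2.6250, f(x_5) = 18.087891, coefficient = 2
x_6 = 3.0000, f(x_6) = 27.000000, coefficient = 1

I ≈ (0.375000/2) × 109.160156 = 20.467529
Exact value: 20.170898
Error: 0.296631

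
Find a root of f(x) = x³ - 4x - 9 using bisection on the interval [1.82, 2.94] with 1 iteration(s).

f(x) = x³ - 4x - 9
Initial interval: [1.82, 2.94]

Iteration 1:
  c_1 = (1.820000 + 2.940000)/2 = 2.380000
  f(c_1) = f(2.380000) = -5.038728
  f(a) × f(c) ≥ 0, new interval: [2.380000, 2.940000]

After 1 iteration(s), the approximation is c_1 = 2.380000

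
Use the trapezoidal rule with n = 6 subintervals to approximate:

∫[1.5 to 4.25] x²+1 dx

f(x) = x²+1
a = 1.5, b = 4.25, n = 6
h = (b - a)/n = 0.458333

Trapezoidal rule: (h/2)[f(x₀) + 2f(x₁) + 2f(x₂) + ... + f(xₙ)]

x_0 = 1.5000, f(x_0) = 3.250000, coefficient = 1
x_1 = 1.9583, f(x_1) = 4.835069, coefficient = 2
x_2 = 2.4167, f(x_2) = 6.840278, coefficient = 2
x_3 = 2.8750, f(x_3) = 9.265625, coefficient = 2
x_4 = 3.3333, f(x_4) = 12.111111, coefficient = 2
x_5 = 3.7917, f(x_5) = 15.376736, coefficient = 2
x_6 = 4.2500, f(x_6) = 19.062500, coefficient = 1

I ≈ (0.458333/2) × 119.170139 = 27.309823
Exact value: 27.213542
Error: 0.096282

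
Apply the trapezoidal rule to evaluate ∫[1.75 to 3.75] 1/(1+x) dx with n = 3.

f(x) = 1/(1+x)
a = 1.75, b = 3.75, n = 3
h = (b - a)/n = 0.666667

Trapezoidal rule: (h/2)[f(x₀) + 2f(x₁) + 2f(x₂) + ... + f(xₙ)]

x_0 = 1.7500, f(x_0) = 0.363636, coefficient = 1
x_1 = 2.4167, f(x_1) = 0.292683, coefficient = 2
x_2 = 3.0833, f(x_2) = 0.244898, coefficient = 2
x_3 = 3.7500, f(x_3) = 0.210526, coefficient = 1

I ≈ (0.666667/2) × 1.649324 = 0.549775
Exact value: 0.546544
Error: 0.003231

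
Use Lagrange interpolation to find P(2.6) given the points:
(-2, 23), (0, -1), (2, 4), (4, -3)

Lagrange interpolation formula:
P(x) = Σ yᵢ × Lᵢ(x)
where Lᵢ(x) = Π_{j≠i} (x - xⱼ)/(xᵢ - xⱼ)

L_0(2.6) = (2.6 - 0)/(-2 - 0) × (2.6 - 2)/(-2 - 2) × (2.6 - 4)/(-2 - 4) = 0.045500
L_1(2.6) = (2.6 - (-2))/(0 - (-2)) × (2.6 - 2)/(0 - 2) × (2.6 - 4)/(0 - 4) = -0.241500
L_2(2.6) = (2.6 - (-2))/(2 - (-2)) × (2.6 - 0)/(2 - 0) × (2.6 - 4)/(2 - 4) = 1.046500
L_3(2.6) = (2.6 - (-2))/(4 - (-2)) × (2.6 - 0)/(4 - 0) × (2.6 - 2)/(4 - 2) = 0.149500

P(2.6) = 23×L_0(2.6) + (-1)×L_1(2.6) + 4×L_2(2.6) + (-3)×L_3(2.6)
P(2.6) = 5.025500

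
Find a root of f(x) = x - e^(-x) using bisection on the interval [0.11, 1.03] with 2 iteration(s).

f(x) = x - e^(-x)
Initial interval: [0.11, 1.03]

Iteration 1:
  c_1 = (0.110000 + 1.030000)/2 = 0.570000
  f(c_1) = f(0.570000) = 0.004475
  f(a) × f(c) < 0, new interval: [0.110000, 0.570000]
Iteration 2:
  c_2 = (0.110000 + 0.570000)/2 = 0.340000
  f(c_2) = f(0.340000) = -0.371770
  f(a) × f(c) ≥ 0, new interval: [0.340000, 0.570000]

After 2 iteration(s), the approximation is c_2 = 0.340000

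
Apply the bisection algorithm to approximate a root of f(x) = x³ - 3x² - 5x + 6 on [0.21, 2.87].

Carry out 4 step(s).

f(x) = x³ - 3x² - 5x + 6
Initial interval: [0.21, 2.87]

Iteration 1:
  c_1 = (0.210000 + 2.870000)/2 = 1.540000
  f(c_1) = f(1.540000) = -5.162536
  f(a) × f(c) < 0, new interval: [0.210000, 1.540000]
Iteration 2:
  c_2 = (0.210000 + 1.540000)/2 = 0.875000
  f(c_2) = f(0.875000) = -0.001953
  f(a) × f(c) < 0, new interval: [0.210000, 0.875000]
Iteration 3:
  c_3 = (0.210000 + 0.875000)/2 = 0.542500
  f(c_3) = f(0.542500) = 2.564242
  f(a) × f(c) ≥ 0, new interval: [0.542500, 0.875000]
Iteration 4:
  c_4 = (0.542500 + 0.875000)/2 = 0.708750
  f(c_4) = f(0.708750) = 1.305294
  f(a) × f(c) ≥ 0, new interval: [0.708750, 0.875000]

After 4 iteration(s), the approximation is c_4 = 0.708750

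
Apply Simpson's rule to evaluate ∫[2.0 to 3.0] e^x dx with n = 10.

f(x) = e^x
a = 2.0, b = 3.0, n = 10
h = (b - a)/n = 0.100000

Simpson's rule: (h/3)[f(x₀) + 4f(x₁) + 2f(x₂) + ... + f(xₙ)]

x_0 = 2.0000, f(x_0) = 7.389056, coefficient = 1
x_1 = 2.1000, f(x_1) = 8.166170, coefficient = 4
x_2 = 2.2000, f(x_2) = 9.025013, coefficient = 2
x_3 = 2.3000, f(x_3) = 9.974182, coefficient = 4
x_4 = 2.4000, f(x_4) = 11.023176, coefficient = 2
x_5 = 2.5000, f(x_5) = 12.182494, coefficient = 4
x_6 = 2.6000, f(x_6) = 13.463738, coefficient = 2
x_7 = 2.7000, f(x_7) = 14.879732, coefficient = 4
x_8 = 2.8000, f(x_8) = 16.444647, coefficient = 2
x_9 = 2.9000, f(x_9) = 18.174145, coefficient = 4
x_10 = 3.0000, f(x_10) = 20.085537, coefficient = 1

I ≈ (0.100000/3) × 380.894636 = 12.696488
Exact value: 12.696481
Error: 0.000007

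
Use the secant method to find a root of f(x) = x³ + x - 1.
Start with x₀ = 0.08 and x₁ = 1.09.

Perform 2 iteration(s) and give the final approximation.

f(x) = x³ + x - 1
x₀ = 0.08, x₁ = 1.09

Secant formula: x_{n+1} = x_n - f(x_n)(x_n - x_{n-1})/(f(x_n) - f(x_{n-1}))

Iteration 1:
  f(0.080000) = -0.919488
  f(1.090000) = 1.385029
  x_2 = 1.090000 - 1.385029×(1.090000 - 0.080000)/(1.385029 - (-0.919488))
       = 0.482984
Iteration 2:
  f(1.090000) = 1.385029
  f(0.482984) = -0.404349
  x_3 = 0.482984 - (-0.404349)×(0.482984 - 1.090000)/(-0.404349 - 1.385029)
       = 0.620152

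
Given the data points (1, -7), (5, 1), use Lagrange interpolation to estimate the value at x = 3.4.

Lagrange interpolation formula:
P(x) = Σ yᵢ × Lᵢ(x)
where Lᵢ(x) = Π_{j≠i} (x - xⱼ)/(xᵢ - xⱼ)

L_0(3.4) = (3.4 - 5)/(1 - 5) = 0.400000
L_1(3.4) = (3.4 - 1)/(5 - 1) = 0.600000

P(3.4) = (-7)×L_0(3.4) + 1×L_1(3.4)
P(3.4) = -2.200000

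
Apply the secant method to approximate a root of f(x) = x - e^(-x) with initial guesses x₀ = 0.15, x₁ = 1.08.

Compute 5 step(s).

f(x) = x - e^(-x)
x₀ = 0.15, x₁ = 1.08

Secant formula: x_{n+1} = x_n - f(x_n)(x_n - x_{n-1})/(f(x_n) - f(x_{n-1}))

Iteration 1:
  f(0.150000) = -0.710708
  f(1.080000) = 0.740404
  x_2 = 1.080000 - 0.740404×(1.080000 - 0.150000)/(0.740404 - (-0.710708))
       = 0.605484
Iteration 2:
  f(1.080000) = 0.740404
  f(0.605484) = 0.059674
  x_3 = 0.605484 - 0.059674×(0.605484 - 1.080000)/(0.059674 - 0.740404)
       = 0.563887
Iteration 3:
  f(0.605484) = 0.059674
  f(0.563887) = -0.005106
  x_4 = 0.563887 - (-0.005106)×(0.563887 - 0.605484)/(-0.005106 - 0.059674)
       = 0.567166
Iteration 4:
  f(0.563887) = -0.005106
  f(0.567166) = 0.000035
  x_5 = 0.567166 - 0.000035×(0.567166 - 0.563887)/(0.000035 - (-0.005106))
       = 0.567143
Iteration 5:
  f(0.567166) = 0.000035
  f(0.567143) = 0.000000
  x_6 = 0.567143 - 0.000000×(0.567143 - 0.567166)/(0.000000 - 0.000035)
       = 0.567143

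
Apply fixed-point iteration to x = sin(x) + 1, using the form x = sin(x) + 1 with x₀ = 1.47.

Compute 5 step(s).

Equation: x = sin(x) + 1
Fixed-point form: x = sin(x) + 1
x₀ = 1.47

x_1 = g(1.470000) = 1.994924
x_2 = g(1.994924) = 1.911398
x_3 = g(1.911398) = 1.942554
x_4 = g(1.942554) = 1.931690
x_5 = g(1.931690) = 1.935582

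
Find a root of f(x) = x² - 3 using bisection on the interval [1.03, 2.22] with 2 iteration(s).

f(x) = x² - 3
Initial interval: [1.03, 2.22]

Iteration 1:
  c_1 = (1.030000 + 2.220000)/2 = 1.625000
  f(c_1) = f(1.625000) = -0.359375
  f(a) × f(c) ≥ 0, new interval: [1.625000, 2.220000]
Iteration 2:
  c_2 = (1.625000 + 2.220000)/2 = 1.922500
  f(c_2) = f(1.922500) = 0.696006
  f(a) × f(c) < 0, new interval: [1.625000, 1.922500]

After 2 iteration(s), the approximation is c_2 = 1.922500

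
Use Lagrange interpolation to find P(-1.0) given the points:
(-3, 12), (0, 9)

Lagrange interpolation formula:
P(x) = Σ yᵢ × Lᵢ(x)
where Lᵢ(x) = Π_{j≠i} (x - xⱼ)/(xᵢ - xⱼ)

L_0(-1.0) = (-1.0 - 0)/(-3 - 0) = 0.333333
L_1(-1.0) = (-1.0 - (-3))/(0 - (-3)) = 0.666667

P(-1.0) = 12×L_0(-1.0) + 9×L_1(-1.0)
P(-1.0) = 10.000000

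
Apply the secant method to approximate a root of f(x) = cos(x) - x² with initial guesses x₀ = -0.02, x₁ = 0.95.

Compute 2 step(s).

f(x) = cos(x) - x²
x₀ = -0.02, x₁ = 0.95

Secant formula: x_{n+1} = x_n - f(x_n)(x_n - x_{n-1})/(f(x_n) - f(x_{n-1}))

Iteration 1:
  f(-0.020000) = 0.999400
  f(0.950000) = -0.320817
  x_2 = 0.950000 - (-0.320817)×(0.950000 - (-0.020000))/(-0.320817 - 0.999400)
       = 0.714287
Iteration 2:
  f(0.950000) = -0.320817
  f(0.714287) = 0.245355
  x_3 = 0.714287 - 0.245355×(0.714287 - 0.950000)/(0.245355 - (-0.320817))
       = 0.816435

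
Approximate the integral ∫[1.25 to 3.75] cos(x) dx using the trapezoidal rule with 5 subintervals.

f(x) = cos(x)
a = 1.25, b = 3.75, n = 5
h = (b - a)/n = 0.500000

Trapezoidal rule: (h/2)[f(x₀) + 2f(x₁) + 2f(x₂) + ... + f(xₙ)]

x_0 = 1.2500, f(x_0) = 0.315322, coefficient = 1
x_1 = 1.7500, f(x_1) = -0.178246, coefficient = 2
x_2 = 2.2500, f(x_2) = -0.628174, coefficient = 2
x_3 = 2.7500, f(x_3) = -0.924302, coefficient = 2
x_4 = 3.2500, f(x_4) = -0.994130, coefficient = 2
x_5 = 3.7500, f(x_5) = -0.820559, coefficient = 1

I ≈ (0.500000/2) × -5.954940 = -1.488735
Exact value: -1.520546
Error: 0.031811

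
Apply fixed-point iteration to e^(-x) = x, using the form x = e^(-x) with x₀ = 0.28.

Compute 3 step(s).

Equation: e^(-x) = x
Fixed-point form: x = e^(-x)
x₀ = 0.28

x_1 = g(0.280000) = 0.755784
x_2 = g(0.755784) = 0.469642
x_3 = g(0.469642) = 0.625226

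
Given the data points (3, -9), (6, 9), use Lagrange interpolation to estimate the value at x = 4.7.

Lagrange interpolation formula:
P(x) = Σ yᵢ × Lᵢ(x)
where Lᵢ(x) = Π_{j≠i} (x - xⱼ)/(xᵢ - xⱼ)

L_0(4.7) = (4.7 - 6)/(3 - 6) = 0.433333
L_1(4.7) = (4.7 - 3)/(6 - 3) = 0.566667

P(4.7) = (-9)×L_0(4.7) + 9×L_1(4.7)
P(4.7) = 1.200000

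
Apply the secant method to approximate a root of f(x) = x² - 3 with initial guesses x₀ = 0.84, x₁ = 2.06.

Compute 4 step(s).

f(x) = x² - 3
x₀ = 0.84, x₁ = 2.06

Secant formula: x_{n+1} = x_n - f(x_n)(x_n - x_{n-1})/(f(x_n) - f(x_{n-1}))

Iteration 1:
  f(0.840000) = -2.294400
  f(2.060000) = 1.243600
  x_2 = 2.060000 - 1.243600×(2.060000 - 0.840000)/(1.243600 - (-2.294400))
       = 1.631172
Iteration 2:
  f(2.060000) = 1.243600
  f(1.631172) = -0.339277
  x_3 = 1.631172 - (-0.339277)×(1.631172 - 2.060000)/(-0.339277 - 1.243600)
       = 1.723088
Iteration 3:
  f(1.631172) = -0.339277
  f(1.723088) = -0.030967
  x_4 = 1.723088 - (-0.030967)×(1.723088 - 1.631172)/(-0.030967 - (-0.339277))
       = 1.732320
Iteration 4:
  f(1.723088) = -0.030967
  f(1.732320) = 0.000934
  x_5 = 1.732320 - 0.000934×(1.732320 - 1.723088)/(0.000934 - (-0.030967))
       = 1.732050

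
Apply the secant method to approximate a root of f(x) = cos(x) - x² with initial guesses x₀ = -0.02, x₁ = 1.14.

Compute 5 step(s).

f(x) = cos(x) - x²
x₀ = -0.02, x₁ = 1.14

Secant formula: x_{n+1} = x_n - f(x_n)(x_n - x_{n-1})/(f(x_n) - f(x_{n-1}))

Iteration 1:
  f(-0.020000) = 0.999400
  f(1.140000) = -0.882005
  x_2 = 1.140000 - (-0.882005)×(1.140000 - (-0.020000))/(-0.882005 - 0.999400)
       = 0.596190
Iteration 2:
  f(1.140000) = -0.882005
  f(0.596190) = 0.472038
  x_3 = 0.596190 - 0.472038×(0.596190 - 1.140000)/(0.472038 - (-0.882005))
       = 0.785770
Iteration 3:
  f(0.596190) = 0.472038
  f(0.785770) = 0.089410
  x_4 = 0.785770 - 0.089410×(0.785770 - 0.596190)/(0.089410 - 0.472038)
       = 0.830069
Iteration 4:
  f(0.785770) = 0.089410
  f(0.830069) = -0.014191
  x_5 = 0.830069 - (-0.014191)×(0.830069 - 0.785770)/(-0.014191 - 0.089410)
       = 0.824001
Iteration 5:
  f(0.830069) = -0.014191
  f(0.824001) = 0.000312
  x_6 = 0.824001 - 0.000312×(0.824001 - 0.830069)/(0.000312 - (-0.014191))
       = 0.824132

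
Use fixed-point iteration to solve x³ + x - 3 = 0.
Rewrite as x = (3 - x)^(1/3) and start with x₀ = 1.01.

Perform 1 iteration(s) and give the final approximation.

Equation: x³ + x - 3 = 0
Fixed-point form: x = (3 - x)^(1/3)
x₀ = 1.01

x_1 = g(1.010000) = 1.257818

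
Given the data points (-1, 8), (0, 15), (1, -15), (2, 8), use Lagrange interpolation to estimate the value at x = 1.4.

Lagrange interpolation formula:
P(x) = Σ yᵢ × Lᵢ(x)
where Lᵢ(x) = Π_{j≠i} (x - xⱼ)/(xᵢ - xⱼ)

L_0(1.4) = (1.4 - 0)/(-1 - 0) × (1.4 - 1)/(-1 - 1) × (1.4 - 2)/(-1 - 2) = 0.056000
L_1(1.4) = (1.4 - (-1))/(0 - (-1)) × (1.4 - 1)/(0 - 1) × (1.4 - 2)/(0 - 2) = -0.288000
L_2(1.4) = (1.4 - (-1))/(1 - (-1)) × (1.4 - 0)/(1 - 0) × (1.4 - 2)/(1 - 2) = 1.008000
L_3(1.4) = (1.4 - (-1))/(2 - (-1)) × (1.4 - 0)/(2 - 0) × (1.4 - 1)/(2 - 1) = 0.224000

P(1.4) = 8×L_0(1.4) + 15×L_1(1.4) + (-15)×L_2(1.4) + 8×L_3(1.4)
P(1.4) = -17.200000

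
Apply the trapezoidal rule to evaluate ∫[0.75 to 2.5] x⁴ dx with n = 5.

f(x) = x⁴
a = 0.75, b = 2.5, n = 5
h = (b - a)/n = 0.350000

Trapezoidal rule: (h/2)[f(x₀) + 2f(x₁) + 2f(x₂) + ... + f(xₙ)]

x_0 = 0.7500, f(x_0) = 0.316406, coefficient = 1
x_1 = 1.1000, f(x_1) = 1.464100, coefficient = 2
x_2 = 1.4500, f(x_2) = 4.420506, coefficient = 2
x_3 = 1.8000, f(x_3) = 10.497600, coefficient = 2
x_4 = 2.1500, f(x_4) = 21.367506, coefficient = 2
x_5 = 2.5000, f(x_5) = 39.062500, coefficient = 1

I ≈ (0.350000/2) × 114.878331 = 20.103708
Exact value: 19.483789
Error: 0.619919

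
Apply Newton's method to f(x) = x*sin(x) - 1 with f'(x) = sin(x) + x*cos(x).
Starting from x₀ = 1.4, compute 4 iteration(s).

f(x) = x*sin(x) - 1
f'(x) = sin(x) + x*cos(x)
x₀ = 1.4

Newton-Raphson formula: x_{n+1} = x_n - f(x_n)/f'(x_n)

Iteration 1:
  f(1.400000) = 0.379630
  f'(1.400000) = 1.223404
  x_1 = 1.400000 - 0.379630/1.223404 = 1.089694
Iteration 2:
  f(1.089694) = -0.034002
  f'(1.089694) = 1.390749
  x_2 = 1.089694 - (-0.034002)/1.390749 = 1.114143
Iteration 3:
  f(1.114143) = -0.000020
  f'(1.114143) = 1.388811
  x_3 = 1.114143 - (-0.000020)/1.388811 = 1.114157
Iteration 4:
  f(1.114157) = 0.000000
  f'(1.114157) = 1.388809
  x_4 = 1.114157 - 0.000000/1.388809 = 1.114157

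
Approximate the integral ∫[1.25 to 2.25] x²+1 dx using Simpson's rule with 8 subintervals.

f(x) = x²+1
a = 1.25, b = 2.25, n = 8
h = (b - a)/n = 0.125000

Simpson's rule: (h/3)[f(x₀) + 4f(x₁) + 2f(x₂) + ... + f(xₙ)]

x_0 = 1.2500, f(x_0) = 2.562500, coefficient = 1
x_1 = 1.3750, f(x_1) = 2.890625, coefficient = 4
x_2 = 1.5000, f(x_2) = 3.250000, coefficient = 2
x_3 = 1.6250, f(x_3) = 3.640625, coefficient = 4
x_4 = 1.7500, f(x_4) = 4.062500, coefficient = 2
x_5 = 1.8750, f(x_5) = 4.515625, coefficient = 4
x_6 = 2.0000, f(x_6) = 5.000000, coefficient = 2
x_7 = 2.1250, f(x_7) = 5.515625, coefficient = 4
x_8 = 2.2500, f(x_8) = 6.062500, coefficient = 1

I ≈ (0.125000/3) × 99.500000 = 4.145833
Exact value: 4.145833
Error: 0.000000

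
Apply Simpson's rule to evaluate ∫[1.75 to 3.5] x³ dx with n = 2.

f(x) = x³
a = 1.75, b = 3.5, n = 2
h = (b - a)/n = 0.875000

Simpson's rule: (h/3)[f(x₀) + 4f(x₁) + 2f(x₂) + ... + f(xₙ)]

x_0 = 1.7500, f(x_0) = 5.359375, coefficient = 1
x_1 = 2.6250, f(x_1) = 18.087891, coefficient = 4
x_2 = 3.5000, f(x_2) = 42.875000, coefficient = 1

I ≈ (0.875000/3) × 120.585938 = 35.170898
Exact value: 35.170898
Error: 0.000000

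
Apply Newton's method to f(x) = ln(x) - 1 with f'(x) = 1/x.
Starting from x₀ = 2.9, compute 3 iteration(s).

f(x) = ln(x) - 1
f'(x) = 1/x
x₀ = 2.9

Newton-Raphson formula: x_{n+1} = x_n - f(x_n)/f'(x_n)

Iteration 1:
  f(2.900000) = 0.064711
  f'(2.900000) = 0.344828
  x_1 = 2.900000 - 0.064711/0.344828 = 2.712339
Iteration 2:
  f(2.712339) = -0.002189
  f'(2.712339) = 0.368685
  x_2 = 2.712339 - (-0.002189)/0.368685 = 2.718275
Iteration 3:
  f(2.718275) = -0.000002
  f'(2.718275) = 0.367880
  x_3 = 2.718275 - (-0.000002)/0.367880 = 2.718282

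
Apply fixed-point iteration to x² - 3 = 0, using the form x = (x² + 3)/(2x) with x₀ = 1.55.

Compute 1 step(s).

Equation: x² - 3 = 0
Fixed-point form: x = (x² + 3)/(2x)
x₀ = 1.55

x_1 = g(1.550000) = 1.742742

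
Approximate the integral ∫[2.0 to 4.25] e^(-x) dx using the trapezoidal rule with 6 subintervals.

f(x) = e^(-x)
a = 2.0, b = 4.25, n = 6
h = (b - a)/n = 0.375000

Trapezoidal rule: (h/2)[f(x₀) + 2f(x₁) + 2f(x₂) + ... + f(xₙ)]

x_0 = 2.0000, f(x_0) = 0.135335, coefficient = 1
x_1 = 2.3750, f(x_1) = 0.093014, coefficient = 2
x_2 = 2.7500, f(x_2) = 0.063928, coefficient = 2
x_3 = 3.1250, f(x_3) = 0.043937, coefficient = 2
x_4 = 3.5000, f(x_4) = 0.030197, coefficient = 2
x_5 = 3.8750, f(x_5) = 0.020754, coefficient = 2
x_6 = 4.2500, f(x_6) = 0.014264, coefficient = 1

I ≈ (0.375000/2) × 0.653262 = 0.122487
Exact value: 0.121071
Error: 0.001415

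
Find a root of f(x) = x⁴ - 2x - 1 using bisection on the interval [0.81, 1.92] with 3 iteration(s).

f(x) = x⁴ - 2x - 1
Initial interval: [0.81, 1.92]

Iteration 1:
  c_1 = (0.810000 + 1.920000)/2 = 1.365000
  f(c_1) = f(1.365000) = -0.258393
  f(a) × f(c) ≥ 0, new interval: [1.365000, 1.920000]
Iteration 2:
  c_2 = (1.365000 + 1.920000)/2 = 1.642500
  f(c_2) = f(1.642500) = 2.993159
  f(a) × f(c) < 0, new interval: [1.365000, 1.642500]
Iteration 3:
  c_3 = (1.365000 + 1.642500)/2 = 1.503750
  f(c_3) = f(1.503750) = 1.105815
  f(a) × f(c) < 0, new interval: [1.365000, 1.503750]

After 3 iteration(s), the approximation is c_3 = 1.503750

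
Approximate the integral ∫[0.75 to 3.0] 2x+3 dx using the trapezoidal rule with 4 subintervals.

f(x) = 2x+3
a = 0.75, b = 3.0, n = 4
h = (b - a)/n = 0.562500

Trapezoidal rule: (h/2)[f(x₀) + 2f(x₁) + 2f(x₂) + ... + f(xₙ)]

x_0 = 0.7500, f(x_0) = 4.500000, coefficient = 1
x_1 = 1.3125, f(x_1) = 5.625000, coefficient = 2
x_2 = 1.8750, f(x_2) = 6.750000, coefficient = 2
x_3 = 2.4375, f(x_3) = 7.875000, coefficient = 2
x_4 = 3.0000, f(x_4) = 9.000000, coefficient = 1

I ≈ (0.562500/2) × 54.000000 = 15.187500
Exact value: 15.187500
Error: 0.000000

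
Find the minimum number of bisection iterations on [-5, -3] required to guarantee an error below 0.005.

We need (b-a)/2^n ≤ 0.005
(-3 - (-5))/2^n ≤ 0.005
2/2^n ≤ 0.005
2^n ≥ 400
n ≥ log₂(400) = 8.64
n ≥ 9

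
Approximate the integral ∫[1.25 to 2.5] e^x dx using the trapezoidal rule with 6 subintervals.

f(x) = e^x
a = 1.25, b = 2.5, n = 6
h = (b - a)/n = 0.208333

Trapezoidal rule: (h/2)[f(x₀) + 2f(x₁) + 2f(x₂) + ... + f(xₙ)]

x_0 = 1.2500, f(x_0) = 3.490343, coefficient = 1
x_1 = 1.4583, f(x_1) = 4.298789, coefficient = 2
x_2 = 1.6667, f(x_2) = 5.294490, coefficient = 2
x_3 = 1.8750, f(x_3) = 6.520819, coefficient = 2
x_4 = 2.0833, f(x_4) = 8.031195, coefficient = 2
x_5 = 2.2917, f(x_5) = 9.891410, coefficient = 2
x_6 = 2.5000, f(x_6) = 12.182494, coefficient = 1

I ≈ (0.208333/2) × 83.746242 = 8.723567
Exact value: 8.692151
Error: 0.031416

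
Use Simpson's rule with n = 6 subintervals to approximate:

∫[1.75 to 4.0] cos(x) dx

f(x) = cos(x)
a = 1.75, b = 4.0, n = 6
h = (b - a)/n = 0.375000

Simpson's rule: (h/3)[f(x₀) + 4f(x₁) + 2f(x₂) + ... + f(xₙ)]

x_0 = 1.7500, f(x_0) = -0.178246, coefficient = 1
x_1 = 2.1250, f(x_1) = -0.526266, coefficient = 4
x_2 = 2.5000, f(x_2) = -0.801144, coefficient = 2
x_3 = 2.8750, f(x_3) = -0.964674, coefficient = 4
x_4 = 3.2500, f(x_4) = -0.994130, coefficient = 2
x_5 = 3.6250, f(x_5) = -0.885416, coefficient = 4
x_6 = 4.0000, f(x_6) = -0.653644, coefficient = 1

I ≈ (0.375000/3) × -13.927864 = -1.740983
Exact value: -1.740788
Error: 0.000194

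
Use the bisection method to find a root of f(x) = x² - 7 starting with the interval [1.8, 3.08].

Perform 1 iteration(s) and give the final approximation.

f(x) = x² - 7
Initial interval: [1.8, 3.08]

Iteration 1:
  c_1 = (1.800000 + 3.080000)/2 = 2.440000
  f(c_1) = f(2.440000) = -1.046400
  f(a) × f(c) ≥ 0, new interval: [2.440000, 3.080000]

After 1 iteration(s), the approximation is c_1 = 2.440000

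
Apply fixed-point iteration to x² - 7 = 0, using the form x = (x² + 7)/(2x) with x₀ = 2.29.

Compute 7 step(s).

Equation: x² - 7 = 0
Fixed-point form: x = (x² + 7)/(2x)
x₀ = 2.29

x_1 = g(2.290000) = 2.673384
x_2 = g(2.673384) = 2.645894
x_3 = g(2.645894) = 2.645751
x_4 = g(2.645751) = 2.645751
x_5 = g(2.645751) = 2.645751
x_6 = g(2.645751) = 2.645751
x_7 = g(2.645751) = 2.645751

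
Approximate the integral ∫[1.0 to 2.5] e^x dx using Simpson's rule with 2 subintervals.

f(x) = e^x
a = 1.0, b = 2.5, n = 2
h = (b - a)/n = 0.750000

Simpson's rule: (h/3)[f(x₀) + 4f(x₁) + 2f(x₂) + ... + f(xₙ)]

x_0 = 1.0000, f(x_0) = 2.718282, coefficient = 1
x_1 = 1.7500, f(x_1) = 5.754603, coefficient = 4
x_2 = 2.5000, f(x_2) = 12.182494, coefficient = 1

I ≈ (0.750000/3) × 37.919186 = 9.479797
Exact value: 9.464212
Error: 0.015584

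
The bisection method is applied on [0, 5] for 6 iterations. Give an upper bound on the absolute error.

Bisection error bound: |error| ≤ (b-a)/2^n
|error| ≤ (5 - 0)/2^6 = 5/2^6
|error| ≤ 0.0781250000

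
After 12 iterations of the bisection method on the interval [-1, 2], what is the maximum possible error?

Bisection error bound: |error| ≤ (b-a)/2^n
|error| ≤ (2 - (-1))/2^12 = 3/2^12
|error| ≤ 0.0007324219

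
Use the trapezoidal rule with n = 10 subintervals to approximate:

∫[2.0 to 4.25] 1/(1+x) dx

f(x) = 1/(1+x)
a = 2.0, b = 4.25, n = 10
h = (b - a)/n = 0.225000

Trapezoidal rule: (h/2)[f(x₀) + 2f(x₁) + 2f(x₂) + ... + f(xₙ)]

x_0 = 2.0000, f(x_0) = 0.333333, coefficient = 1
x_1 = 2.2250, f(x_1) = 0.310078, coefficient = 2
x_2 = 2.4500, f(x_2) = 0.289855, coefficient = 2
x_3 = 2.6750, f(x_3) = 0.272109, coefficient = 2
x_4 = 2.9000, f(x_4) = 0.256410, coefficient = 2
x_5 = 3.1250, f(x_5) = 0.242424, coefficient = 2
x_6 = 3.3500, f(x_6) = 0.229885, coefficient = 2
x_7 = 3.5750, f(x_7) = 0.218579, coefficient = 2
x_8 = 3.8000, f(x_8) = 0.208333, coefficient = 2
x_9 = 4.0250, f(x_9) = 0.199005, coefficient = 2
x_10 = 4.2500, f(x_10) = 0.190476, coefficient = 1

I ≈ (0.225000/2) × 4.977167 = 0.559931
Exact value: 0.559616
Error: 0.000315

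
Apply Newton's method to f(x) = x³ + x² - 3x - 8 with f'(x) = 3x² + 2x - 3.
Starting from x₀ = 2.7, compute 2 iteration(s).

f(x) = x³ + x² - 3x - 8
f'(x) = 3x² + 2x - 3
x₀ = 2.7

Newton-Raphson formula: x_{n+1} = x_n - f(x_n)/f'(x_n)

Iteration 1:
  f(2.700000) = 10.873000
  f'(2.700000) = 24.270000
  x_1 = 2.700000 - 10.873000/24.270000 = 2.251998
Iteration 2:
  f(2.251998) = 1.736503
  f'(2.251998) = 16.718486
  x_2 = 2.251998 - 1.736503/16.718486 = 2.148131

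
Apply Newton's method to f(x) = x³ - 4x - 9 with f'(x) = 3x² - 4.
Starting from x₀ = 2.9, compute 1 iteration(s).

f(x) = x³ - 4x - 9
f'(x) = 3x² - 4
x₀ = 2.9

Newton-Raphson formula: x_{n+1} = x_n - f(x_n)/f'(x_n)

Iteration 1:
  f(2.900000) = 3.789000
  f'(2.900000) = 21.230000
  x_1 = 2.900000 - 3.789000/21.230000 = 2.721526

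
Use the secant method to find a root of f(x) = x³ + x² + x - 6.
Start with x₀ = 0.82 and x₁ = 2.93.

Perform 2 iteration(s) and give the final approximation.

f(x) = x³ + x² + x - 6
x₀ = 0.82, x₁ = 2.93

Secant formula: x_{n+1} = x_n - f(x_n)(x_n - x_{n-1})/(f(x_n) - f(x_{n-1}))

Iteration 1:
  f(0.820000) = -3.956232
  f(2.930000) = 30.668657
  x_2 = 2.930000 - 30.668657×(2.930000 - 0.820000)/(30.668657 - (-3.956232))
       = 1.061088
Iteration 2:
  f(2.930000) = 30.668657
  f(1.061088) = -2.618316
  x_3 = 1.061088 - (-2.618316)×(1.061088 - 2.930000)/(-2.618316 - 30.668657)
       = 1.208095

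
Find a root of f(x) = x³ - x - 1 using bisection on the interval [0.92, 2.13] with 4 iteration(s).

f(x) = x³ - x - 1
Initial interval: [0.92, 2.13]

Iteration 1:
  c_1 = (0.920000 + 2.130000)/2 = 1.525000
  f(c_1) = f(1.525000) = 1.021578
  f(a) × f(c) < 0, new interval: [0.920000, 1.525000]
Iteration 2:
  c_2 = (0.920000 + 1.525000)/2 = 1.222500
  f(c_2) = f(1.222500) = -0.395466
  f(a) × f(c) ≥ 0, new interval: [1.222500, 1.525000]
Iteration 3:
  c_3 = (1.222500 + 1.525000)/2 = 1.373750
  f(c_3) = f(1.373750) = 0.218776
  f(a) × f(c) < 0, new interval: [1.222500, 1.373750]
Iteration 4:
  c_4 = (1.222500 + 1.373750)/2 = 1.298125
  f(c_4) = f(1.298125) = -0.110618
  f(a) × f(c) ≥ 0, new interval: [1.298125, 1.373750]

After 4 iteration(s), the approximation is c_4 = 1.298125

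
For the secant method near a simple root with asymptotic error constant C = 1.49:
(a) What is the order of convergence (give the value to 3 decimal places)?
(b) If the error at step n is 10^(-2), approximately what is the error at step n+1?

(a) Secant method has superlinear convergence with order φ = (1+√5)/2 ≈ 1.618.
    This means |e_{n+1}| ≈ C|e_n|^1.618.

(b) With |e_n| = 10^(-2) and C = 1.49:
    |e_{n+1}| ≈ 1.49 × (10^(-2))^1.618 = 1.49 × 10^(-3.24)

(a) ≈ 1.618 (golden ratio); (b) |e_{n+1}| ≈ 8.652e-04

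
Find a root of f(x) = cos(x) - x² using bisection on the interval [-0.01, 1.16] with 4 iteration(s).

f(x) = cos(x) - x²
Initial interval: [-0.01, 1.16]

Iteration 1:
  c_1 = (-0.010000 + 1.160000)/2 = 0.575000
  f(c_1) = f(0.575000) = 0.508567
  f(a) × f(c) ≥ 0, new interval: [0.575000, 1.160000]
Iteration 2:
  c_2 = (0.575000 + 1.160000)/2 = 0.867500
  f(c_2) = f(0.867500) = -0.105821
  f(a) × f(c) < 0, new interval: [0.575000, 0.867500]
Iteration 3:
  c_3 = (0.575000 + 0.867500)/2 = 0.721250
  f(c_3) = f(0.721250) = 0.230779
  f(a) × f(c) ≥ 0, new interval: [0.721250, 0.867500]
Iteration 4:
  c_4 = (0.721250 + 0.867500)/2 = 0.794375
  f(c_4) = f(0.794375) = 0.069699
  f(a) × f(c) ≥ 0, new interval: [0.794375, 0.867500]

After 4 iteration(s), the approximation is c_4 = 0.794375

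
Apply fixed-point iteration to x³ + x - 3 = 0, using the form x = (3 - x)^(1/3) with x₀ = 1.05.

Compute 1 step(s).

Equation: x³ + x - 3 = 0
Fixed-point form: x = (3 - x)^(1/3)
x₀ = 1.05

x_1 = g(1.050000) = 1.249333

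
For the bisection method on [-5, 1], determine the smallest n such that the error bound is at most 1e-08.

We need (b-a)/2^n ≤ 1e-08
(1 - (-5))/2^n ≤ 1e-08
6/2^n ≤ 1e-08
2^n ≥ 600000000
n ≥ log₂(600000000) = 29.16
n ≥ 30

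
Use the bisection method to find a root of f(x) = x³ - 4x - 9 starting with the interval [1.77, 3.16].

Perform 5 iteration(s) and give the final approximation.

f(x) = x³ - 4x - 9
Initial interval: [1.77, 3.16]

Iteration 1:
  c_1 = (1.770000 + 3.160000)/2 = 2.465000
  f(c_1) = f(2.465000) = -3.882105
  f(a) × f(c) ≥ 0, new interval: [2.465000, 3.160000]
Iteration 2:
  c_2 = (2.465000 + 3.160000)/2 = 2.812500
  f(c_2) = f(2.812500) = 1.997314
  f(a) × f(c) < 0, new interval: [2.465000, 2.812500]
Iteration 3:
  c_3 = (2.465000 + 2.812500)/2 = 2.638750
  f(c_3) = f(2.638750) = -1.181380
  f(a) × f(c) ≥ 0, new interval: [2.638750, 2.812500]
Iteration 4:
  c_4 = (2.638750 + 2.812500)/2 = 2.725625
  f(c_4) = f(2.725625) = 0.346254
  f(a) × f(c) < 0, new interval: [2.638750, 2.725625]
Iteration 5:
  c_5 = (2.638750 + 2.725625)/2 = 2.682187
  f(c_5) = f(2.682187) = -0.432745
  f(a) × f(c) ≥ 0, new interval: [2.682187, 2.725625]

After 5 iteration(s), the approximation is c_5 = 2.682187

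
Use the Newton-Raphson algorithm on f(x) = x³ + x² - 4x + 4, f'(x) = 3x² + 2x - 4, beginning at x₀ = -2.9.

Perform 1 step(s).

f(x) = x³ + x² - 4x + 4
f'(x) = 3x² + 2x - 4
x₀ = -2.9

Newton-Raphson formula: x_{n+1} = x_n - f(x_n)/f'(x_n)

Iteration 1:
  f(-2.900000) = -0.379000
  f'(-2.900000) = 15.430000
  x_1 = -2.900000 - (-0.379000)/15.430000 = -2.875437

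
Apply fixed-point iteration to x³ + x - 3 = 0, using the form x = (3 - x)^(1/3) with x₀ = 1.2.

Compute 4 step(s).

Equation: x³ + x - 3 = 0
Fixed-point form: x = (3 - x)^(1/3)
x₀ = 1.2

x_1 = g(1.200000) = 1.216440
x_2 = g(1.216440) = 1.212726
x_3 = g(1.212726) = 1.213567
x_4 = g(1.213567) = 1.213377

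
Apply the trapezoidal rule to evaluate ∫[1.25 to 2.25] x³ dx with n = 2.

f(x) = x³
a = 1.25, b = 2.25, n = 2
h = (b - a)/n = 0.500000

Trapezoidal rule: (h/2)[f(x₀) + 2f(x₁) + 2f(x₂) + ... + f(xₙ)]

x_0 = 1.2500, f(x_0) = 1.953125, coefficient = 1
x_1 = 1.7500, f(x_1) = 5.359375, coefficient = 2
x_2 = 2.2500, f(x_2) = 11.390625, coefficient = 1

I ≈ (0.500000/2) × 24.062500 = 6.015625
Exact value: 5.796875
Error: 0.218750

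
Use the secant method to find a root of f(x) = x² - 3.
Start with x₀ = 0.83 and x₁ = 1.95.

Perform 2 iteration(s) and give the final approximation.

f(x) = x² - 3
x₀ = 0.83, x₁ = 1.95

Secant formula: x_{n+1} = x_n - f(x_n)(x_n - x_{n-1})/(f(x_n) - f(x_{n-1}))

Iteration 1:
  f(0.830000) = -2.311100
  f(1.950000) = 0.802500
  x_2 = 1.950000 - 0.802500×(1.950000 - 0.830000)/(0.802500 - (-2.311100))
       = 1.661331
Iteration 2:
  f(1.950000) = 0.802500
  f(1.661331) = -0.239980
  x_3 = 1.661331 - (-0.239980)×(1.661331 - 1.950000)/(-0.239980 - 0.802500)
       = 1.727783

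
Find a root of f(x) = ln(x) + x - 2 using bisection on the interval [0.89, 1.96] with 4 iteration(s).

f(x) = ln(x) + x - 2
Initial interval: [0.89, 1.96]

Iteration 1:
  c_1 = (0.890000 + 1.960000)/2 = 1.425000
  f(c_1) = f(1.425000) = -0.220828
  f(a) × f(c) ≥ 0, new interval: [1.425000, 1.960000]
Iteration 2:
  c_2 = (1.425000 + 1.960000)/2 = 1.692500
  f(c_2) = f(1.692500) = 0.218707
  f(a) × f(c) < 0, new interval: [1.425000, 1.692500]
Iteration 3:
  c_3 = (1.425000 + 1.692500)/2 = 1.558750
  f(c_3) = f(1.558750) = 0.002634
  f(a) × f(c) < 0, new interval: [1.425000, 1.558750]
Iteration 4:
  c_4 = (1.425000 + 1.558750)/2 = 1.491875
  f(c_4) = f(1.491875) = -0.108091
  f(a) × f(c) ≥ 0, new interval: [1.491875, 1.558750]

After 4 iteration(s), the approximation is c_4 = 1.491875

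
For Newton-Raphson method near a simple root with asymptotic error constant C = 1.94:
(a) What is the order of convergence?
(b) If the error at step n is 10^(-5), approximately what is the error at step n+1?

(a) Newton-Raphson has quadratic (order 2) convergence near simple roots.
    This means |e_{n+1}| ≈ C|e_n|².

(b) With |e_n| = 10^(-5) and C = 1.94:
    |e_{n+1}| ≈ 1.94 × (10^(-5))² = 1.94 × 10^(-10)

(a) 2 (quadratic); (b) |e_{n+1}| ≈ 1.940e-10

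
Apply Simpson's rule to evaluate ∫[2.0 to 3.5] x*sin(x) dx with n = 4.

f(x) = x*sin(x)
a = 2.0, b = 3.5, n = 4
h = (b - a)/n = 0.375000

Simpson's rule: (h/3)[f(x₀) + 4f(x₁) + 2f(x₂) + ... + f(xₙ)]

x_0 = 2.0000, f(x_0) = 1.818595, coefficient = 1
x_1 = 2.3750, f(x_1) = 1.647502, coefficient = 4
x_2 = 2.7500, f(x_2) = 1.049568, coefficient = 2
x_3 = 3.1250, f(x_3) = 0.051850, coefficient = 4
x_4 = 3.5000, f(x_4) = -1.227741, coefficient = 1

I ≈ (0.375000/3) × 9.487395 = 1.185924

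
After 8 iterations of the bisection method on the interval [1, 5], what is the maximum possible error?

Bisection error bound: |error| ≤ (b-a)/2^n
|error| ≤ (5 - 1)/2^8 = 4/2^8
|error| ≤ 0.0156250000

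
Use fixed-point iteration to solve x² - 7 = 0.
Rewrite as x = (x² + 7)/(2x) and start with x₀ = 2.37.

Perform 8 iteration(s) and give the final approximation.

Equation: x² - 7 = 0
Fixed-point form: x = (x² + 7)/(2x)
x₀ = 2.37

x_1 = g(2.370000) = 2.661793
x_2 = g(2.661793) = 2.645800
x_3 = g(2.645800) = 2.645751
x_4 = g(2.645751) = 2.645751
x_5 = g(2.645751) = 2.645751
x_6 = g(2.645751) = 2.645751
x_7 = g(2.645751) = 2.645751
x_8 = g(2.645751) = 2.645751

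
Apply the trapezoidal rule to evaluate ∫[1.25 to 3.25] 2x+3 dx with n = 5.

f(x) = 2x+3
a = 1.25, b = 3.25, n = 5
h = (b - a)/n = 0.400000

Trapezoidal rule: (h/2)[f(x₀) + 2f(x₁) + 2f(x₂) + ... + f(xₙ)]

x_0 = 1.2500, f(x_0) = 5.500000, coefficient = 1
x_1 = 1.6500, f(x_1) = 6.300000, coefficient = 2
x_2 = 2.0500, f(x_2) = 7.100000, coefficient = 2
x_3 = 2.4500, f(x_3) = 7.900000, coefficient = 2
x_4 = 2.8500, f(x_4) = 8.700000, coefficient = 2
x_5 = 3.2500, f(x_5) = 9.500000, coefficient = 1

I ≈ (0.400000/2) × 75.000000 = 15.000000
Exact value: 15.000000
Error: 0.000000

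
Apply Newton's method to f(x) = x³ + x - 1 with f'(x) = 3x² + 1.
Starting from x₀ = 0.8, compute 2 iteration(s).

f(x) = x³ + x - 1
f'(x) = 3x² + 1
x₀ = 0.8

Newton-Raphson formula: x_{n+1} = x_n - f(x_n)/f'(x_n)

Iteration 1:
  f(0.800000) = 0.312000
  f'(0.800000) = 2.920000
  x_1 = 0.800000 - 0.312000/2.920000 = 0.693151
Iteration 2:
  f(0.693151) = 0.026180
  f'(0.693151) = 2.441374
  x_2 = 0.693151 - 0.026180/2.441374 = 0.682427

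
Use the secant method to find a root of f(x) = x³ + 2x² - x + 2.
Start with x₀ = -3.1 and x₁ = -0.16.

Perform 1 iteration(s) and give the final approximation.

f(x) = x³ + 2x² - x + 2
x₀ = -3.1, x₁ = -0.16

Secant formula: x_{n+1} = x_n - f(x_n)(x_n - x_{n-1})/(f(x_n) - f(x_{n-1}))

Iteration 1:
  f(-3.100000) = -5.471000
  f(-0.160000) = 2.207104
  x_2 = -0.160000 - 2.207104×(-0.160000 - (-3.100000))/(2.207104 - (-5.471000))
       = -1.005116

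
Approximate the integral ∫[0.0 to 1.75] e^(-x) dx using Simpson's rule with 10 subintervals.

f(x) = e^(-x)
a = 0.0, b = 1.75, n = 10
h = (b - a)/n = 0.175000

Simpson's rule: (h/3)[f(x₀) + 4f(x₁) + 2f(x₂) + ... + f(xₙ)]

x_0 = 0.0000, f(x_0) = 1.000000, coefficient = 1
x_1 = 0.1750, f(x_1) = 0.839457, coefficient = 4
x_2 = 0.3500, f(x_2) = 0.704688, coefficient = 2
x_3 = 0.5250, f(x_3) = 0.591555, coefficient = 4
x_4 = 0.7000, f(x_4) = 0.496585, coefficient = 2
x_5 = 0.8750, f(x_5) = 0.416862, coefficient = 4
x_6 = 1.0500, f(x_6) = 0.349938, coefficient = 2
x_7 = 1.2250, f(x_7) = 0.293758, coefficient = 4
x_8 = 1.4000, f(x_8) = 0.246597, coefficient = 2
x_9 = 1.5750, f(x_9) = 0.207008, coefficient = 4
x_10 = 1.7500, f(x_10) = 0.173774, coefficient = 1

I ≈ (0.175000/3) × 14.163949 = 0.826230
Exact value: 0.826226
Error: 0.000004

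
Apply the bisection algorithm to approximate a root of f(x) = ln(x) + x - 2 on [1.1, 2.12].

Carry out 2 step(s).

f(x) = ln(x) + x - 2
Initial interval: [1.1, 2.12]

Iteration 1:
  c_1 = (1.100000 + 2.120000)/2 = 1.610000
  f(c_1) = f(1.610000) = 0.086234
  f(a) × f(c) < 0, new interval: [1.100000, 1.610000]
Iteration 2:
  c_2 = (1.100000 + 1.610000)/2 = 1.355000
  f(c_2) = f(1.355000) = -0.341199
  f(a) × f(c) ≥ 0, new interval: [1.355000, 1.610000]

After 2 iteration(s), the approximation is c_2 = 1.355000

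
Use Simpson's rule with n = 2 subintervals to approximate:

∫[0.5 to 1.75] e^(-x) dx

f(x) = e^(-x)
a = 0.5, b = 1.75, n = 2
h = (b - a)/n = 0.625000

Simpson's rule: (h/3)[f(x₀) + 4f(x₁) + 2f(x₂) + ... + f(xₙ)]

x_0 = 0.5000, f(x_0) = 0.606531, coefficient = 1
x_1 = 1.1250, f(x_1) = 0.324652, coefficient = 4
x_2 = 1.7500, f(x_2) = 0.173774, coefficient = 1

I ≈ (0.625000/3) × 2.078914 = 0.433107
Exact value: 0.432757
Error: 0.000350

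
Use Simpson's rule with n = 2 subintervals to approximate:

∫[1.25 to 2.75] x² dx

f(x) = x²
a = 1.25, b = 2.75, n = 2
h = (b - a)/n = 0.750000

Simpson's rule: (h/3)[f(x₀) + 4f(x₁) + 2f(x₂) + ... + f(xₙ)]

x_0 = 1.2500, f(x_0) = 1.562500, coefficient = 1
x_1 = 2.0000, f(x_1) = 4.000000, coefficient = 4
x_2 = 2.7500, f(x_2) = 7.562500, coefficient = 1

I ≈ (0.750000/3) × 25.125000 = 6.281250
Exact value: 6.281250
Error: 0.000000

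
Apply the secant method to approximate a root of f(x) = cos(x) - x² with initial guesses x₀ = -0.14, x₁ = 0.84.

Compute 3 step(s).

f(x) = cos(x) - x²
x₀ = -0.14, x₁ = 0.84

Secant formula: x_{n+1} = x_n - f(x_n)(x_n - x_{n-1})/(f(x_n) - f(x_{n-1}))

Iteration 1:
  f(-0.140000) = 0.970616
  f(0.840000) = -0.038137
  x_2 = 0.840000 - (-0.038137)×(0.840000 - (-0.140000))/(-0.038137 - 0.970616)
       = 0.802950
Iteration 2:
  f(0.840000) = -0.038137
  f(0.802950) = 0.049859
  x_3 = 0.802950 - 0.049859×(0.802950 - 0.840000)/(0.049859 - (-0.038137))
       = 0.823943
Iteration 3:
  f(0.802950) = 0.049859
  f(0.823943) = 0.000452
  x_4 = 0.823943 - 0.000452×(0.823943 - 0.802950)/(0.000452 - 0.049859)
       = 0.824135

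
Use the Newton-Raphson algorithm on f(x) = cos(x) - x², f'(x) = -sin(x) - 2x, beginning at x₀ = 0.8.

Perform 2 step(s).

f(x) = cos(x) - x²
f'(x) = -sin(x) - 2x
x₀ = 0.8

Newton-Raphson formula: x_{n+1} = x_n - f(x_n)/f'(x_n)

Iteration 1:
  f(0.800000) = 0.056707
  f'(0.800000) = -2.317356
  x_1 = 0.800000 - 0.056707/(-2.317356) = 0.824470
Iteration 2:
  f(0.824470) = -0.000806
  f'(0.824470) = -2.383129
  x_2 = 0.824470 - (-0.000806)/(-2.383129) = 0.824132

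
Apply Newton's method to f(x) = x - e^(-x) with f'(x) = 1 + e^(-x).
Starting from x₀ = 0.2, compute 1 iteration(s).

f(x) = x - e^(-x)
f'(x) = 1 + e^(-x)
x₀ = 0.2

Newton-Raphson formula: x_{n+1} = x_n - f(x_n)/f'(x_n)

Iteration 1:
  f(0.200000) = -0.618731
  f'(0.200000) = 1.818731
  x_1 = 0.200000 - (-0.618731)/1.818731 = 0.540199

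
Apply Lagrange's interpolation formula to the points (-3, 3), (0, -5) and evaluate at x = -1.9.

Lagrange interpolation formula:
P(x) = Σ yᵢ × Lᵢ(x)
where Lᵢ(x) = Π_{j≠i} (x - xⱼ)/(xᵢ - xⱼ)

L_0(-1.9) = (-1.9 - 0)/(-3 - 0) = 0.633333
L_1(-1.9) = (-1.9 - (-3))/(0 - (-3)) = 0.366667

P(-1.9) = 3×L_0(-1.9) + (-5)×L_1(-1.9)
P(-1.9) = 0.066667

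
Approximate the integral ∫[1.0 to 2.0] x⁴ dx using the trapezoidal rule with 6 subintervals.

f(x) = x⁴
a = 1.0, b = 2.0, n = 6
h = (b - a)/n = 0.166667

Trapezoidal rule: (h/2)[f(x₀) + 2f(x₁) + 2f(x₂) + ... + f(xₙ)]

x_0 = 1.0000, f(x_0) = 1.000000, coefficient = 1
x_1 = 1.1667, f(x_1) = 1.852623, coefficient = 2
x_2 = 1.3333, f(x_2) = 3.160494, coefficient = 2
x_3 = 1.5000, f(x_3) = 5.062500, coefficient = 2
x_4 = 1.6667, f(x_4) = 7.716049, coefficient = 2
x_5 = 1.8333, f(x_5) = 11.297068, coefficient = 2
x_6 = 2.0000, f(x_6) = 16.000000, coefficient = 1

I ≈ (0.166667/2) × 75.177469 = 6.264789
Exact value: 6.200000
Error: 0.064789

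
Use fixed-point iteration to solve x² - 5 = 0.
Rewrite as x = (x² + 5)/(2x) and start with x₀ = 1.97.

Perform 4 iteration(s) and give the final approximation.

Equation: x² - 5 = 0
Fixed-point form: x = (x² + 5)/(2x)
x₀ = 1.97

x_1 = g(1.970000) = 2.254036
x_2 = g(2.254036) = 2.236140
x_3 = g(2.236140) = 2.236068
x_4 = g(2.236068) = 2.236068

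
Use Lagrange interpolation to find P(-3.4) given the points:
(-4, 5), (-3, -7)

Lagrange interpolation formula:
P(x) = Σ yᵢ × Lᵢ(x)
where Lᵢ(x) = Π_{j≠i} (x - xⱼ)/(xᵢ - xⱼ)

L_0(-3.4) = (-3.4 - (-3))/(-4 - (-3)) = 0.400000
L_1(-3.4) = (-3.4 - (-4))/(-3 - (-4)) = 0.600000

P(-3.4) = 5×L_0(-3.4) + (-7)×L_1(-3.4)
P(-3.4) = -2.200000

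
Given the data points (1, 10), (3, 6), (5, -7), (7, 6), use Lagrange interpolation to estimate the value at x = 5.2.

Lagrange interpolation formula:
P(x) = Σ yᵢ × Lᵢ(x)
where Lᵢ(x) = Π_{j≠i} (x - xⱼ)/(xᵢ - xⱼ)

L_0(5.2) = (5.2 - 3)/(1 - 3) × (5.2 - 5)/(1 - 5) × (5.2 - 7)/(1 - 7) = 0.016500
L_1(5.2) = (5.2 - 1)/(3 - 1) × (5.2 - 5)/(3 - 5) × (5.2 - 7)/(3 - 7) = -0.094500
L_2(5.2) = (5.2 - 1)/(5 - 1) × (5.2 - 3)/(5 - 3) × (5.2 - 7)/(5 - 7) = 1.039500
L_3(5.2) = (5.2 - 1)/(7 - 1) × (5.2 - 3)/(7 - 3) × (5.2 - 5)/(7 - 5) = 0.038500

P(5.2) = 10×L_0(5.2) + 6×L_1(5.2) + (-7)×L_2(5.2) + 6×L_3(5.2)
P(5.2) = -7.447500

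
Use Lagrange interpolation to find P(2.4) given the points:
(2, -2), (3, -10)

Lagrange interpolation formula:
P(x) = Σ yᵢ × Lᵢ(x)
where Lᵢ(x) = Π_{j≠i} (x - xⱼ)/(xᵢ - xⱼ)

L_0(2.4) = (2.4 - 3)/(2 - 3) = 0.600000
L_1(2.4) = (2.4 - 2)/(3 - 2) = 0.400000

P(2.4) = (-2)×L_0(2.4) + (-10)×L_1(2.4)
P(2.4) = -5.200000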